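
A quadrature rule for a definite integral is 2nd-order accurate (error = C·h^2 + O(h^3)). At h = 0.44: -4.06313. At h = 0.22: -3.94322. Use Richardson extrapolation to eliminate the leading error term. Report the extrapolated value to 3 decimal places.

-3.903

The leading error scales as h^2; refining by a factor of 2 reduces it by 2^2 = 4.
Extrapolated value = (4·A(h/2) − A(h)) / (4 − 1)
= (4·(-3.94322) − (-4.06313)) / 3
= -11.70975 / 3 = -3.90325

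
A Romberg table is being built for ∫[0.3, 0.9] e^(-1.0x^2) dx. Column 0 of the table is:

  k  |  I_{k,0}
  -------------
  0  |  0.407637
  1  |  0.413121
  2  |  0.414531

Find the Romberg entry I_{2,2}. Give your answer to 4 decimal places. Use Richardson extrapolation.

I_{1,1} = (4·0.413121 − 0.407637) / 3 = 0.414949
I_{2,1} = 0.414531 + (0.414531 − 0.413121)/3 = 0.415001
I_{2,2} = 0.415001 + (0.415001 − 0.414949)/15 = 0.415004

0.4150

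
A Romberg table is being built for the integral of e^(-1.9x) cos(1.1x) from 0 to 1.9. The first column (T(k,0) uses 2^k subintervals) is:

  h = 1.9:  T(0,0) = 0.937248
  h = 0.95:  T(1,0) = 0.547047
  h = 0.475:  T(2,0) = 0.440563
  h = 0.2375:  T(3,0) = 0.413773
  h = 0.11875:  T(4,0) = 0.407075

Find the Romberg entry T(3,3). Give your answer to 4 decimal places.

0.4048

T(1,1) = (4·0.547047 − 0.937248) / 3 = 0.416980
T(2,1) = (4·0.440563 − 0.547047) / 3 = 0.405068
T(3,1) = 0.413773 + (0.413773 − 0.440563)/3 = 0.404843
T(2,2) = (16·0.405068 − 0.416980) / 15 = 0.404274
T(3,2) = 0.404843 + (0.404843 − 0.405068)/15 = 0.404828
T(3,3) = 0.404828 + (0.404828 − 0.404274)/63 = 0.404837
(Column j=1 coincides with Simpson's rule on the same nodes.)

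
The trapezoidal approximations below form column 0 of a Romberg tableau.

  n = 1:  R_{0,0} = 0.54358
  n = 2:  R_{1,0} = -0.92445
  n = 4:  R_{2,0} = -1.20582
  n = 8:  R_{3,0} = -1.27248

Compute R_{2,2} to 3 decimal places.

-1.292

R_{1,1} = (4·(-0.92445) − 0.54358) / 3 = -1.41379
R_{2,1} = (4·(-1.20582) − (-0.92445)) / 3 = -1.29961
R_{2,2} = -1.29961 + (-1.29961 − (-1.41379))/15 = -1.29200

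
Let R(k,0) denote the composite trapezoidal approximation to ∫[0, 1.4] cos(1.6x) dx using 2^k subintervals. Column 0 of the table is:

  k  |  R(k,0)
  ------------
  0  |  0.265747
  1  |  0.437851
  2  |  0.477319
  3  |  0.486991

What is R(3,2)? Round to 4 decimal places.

0.4902

R(2,1) = 0.477319 + (0.477319 − 0.437851)/3 = 0.490475
R(3,1) = 0.486991 + (0.486991 − 0.477319)/3 = 0.490215
R(3,2) = 0.490215 + (0.490215 − 0.490475)/15 = 0.490198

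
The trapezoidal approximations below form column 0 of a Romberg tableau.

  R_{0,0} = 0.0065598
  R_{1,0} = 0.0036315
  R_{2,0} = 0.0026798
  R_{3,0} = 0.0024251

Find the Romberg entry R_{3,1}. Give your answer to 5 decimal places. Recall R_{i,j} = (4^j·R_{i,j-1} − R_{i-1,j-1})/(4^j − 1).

Richardson extrapolation on the trapezoidal column (denominator 4−1=3):
R_{3,1} = 0.0024251 + (0.0024251 − 0.0026798)/3 = 0.0023402

0.00234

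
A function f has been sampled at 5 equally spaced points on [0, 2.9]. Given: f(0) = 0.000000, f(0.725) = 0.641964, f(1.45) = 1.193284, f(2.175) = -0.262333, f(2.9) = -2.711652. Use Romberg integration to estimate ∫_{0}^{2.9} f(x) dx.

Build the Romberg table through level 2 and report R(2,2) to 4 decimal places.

0.2412

R(0,0) (trapezoid, 1 panel, h=2.9000): -3.931895
R(1,0) (trapezoid, 2 panels, h=1.4500): -0.235686
R(2,0) (trapezoid, 4 panels, h=0.7250): 0.157390
R(1,1) = -0.235686 + (-0.235686 − (-3.931895))/3 = 0.996384
R(2,1) = 0.157390 + (0.157390 − (-0.235686))/3 = 0.288415
R(2,2) = 0.288415 + (0.288415 − 0.996384)/15 = 0.241217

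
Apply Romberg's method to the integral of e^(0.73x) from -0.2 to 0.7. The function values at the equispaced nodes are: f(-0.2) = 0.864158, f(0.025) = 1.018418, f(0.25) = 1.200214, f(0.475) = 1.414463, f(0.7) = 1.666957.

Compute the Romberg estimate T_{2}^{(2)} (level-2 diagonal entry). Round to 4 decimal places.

1.0997

T_{0}^{(0)} (trapezoid, 1 panel, h=0.9000): 1.139002
T_{1}^{(0)} (trapezoid, 2 panels, h=0.4500): 1.109597
T_{2}^{(0)} (trapezoid, 4 panels, h=0.2250): 1.102197
T_{1}^{(1)} = 1.109597 + (1.109597 − 1.139002)/3 = 1.099795
T_{2}^{(1)} = 1.102197 + (1.102197 − 1.109597)/3 = 1.099730
T_{2}^{(2)} = 1.099730 + (1.099730 − 1.099795)/15 = 1.099726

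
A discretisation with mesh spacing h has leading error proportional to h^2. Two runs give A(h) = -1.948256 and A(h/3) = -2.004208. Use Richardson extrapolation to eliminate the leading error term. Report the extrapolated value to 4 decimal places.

-2.0112

Extrapolated value = (9·A(h/3) − A(h)) / (9 − 1)
= (9·(-2.004208) − (-1.948256)) / 8
= -16.089616 / 8 = -2.011202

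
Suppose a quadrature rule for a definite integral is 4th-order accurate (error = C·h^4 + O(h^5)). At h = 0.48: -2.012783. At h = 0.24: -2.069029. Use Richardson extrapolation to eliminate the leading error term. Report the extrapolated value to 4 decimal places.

-2.0728

Extrapolated value = (16·A(h/2) − A(h)) / (16 − 1)
= (16·(-2.069029) − (-2.012783)) / 15
= -31.091681 / 15 = -2.072779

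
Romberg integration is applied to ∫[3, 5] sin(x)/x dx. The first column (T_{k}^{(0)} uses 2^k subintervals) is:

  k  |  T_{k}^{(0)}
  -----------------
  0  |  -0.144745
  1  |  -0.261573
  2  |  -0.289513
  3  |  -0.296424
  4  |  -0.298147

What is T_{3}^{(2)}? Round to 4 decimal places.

T_{2}^{(1)} = (4·(-0.289513) − (-0.261573)) / 3 = -0.298826
T_{3}^{(1)} = (4·(-0.296424) − (-0.289513)) / 3 = -0.298728
T_{3}^{(2)} = -0.298728 + (-0.298728 − (-0.298826))/15 = -0.298721
(Column j=1 coincides with Simpson's rule on the same nodes.)

-0.2987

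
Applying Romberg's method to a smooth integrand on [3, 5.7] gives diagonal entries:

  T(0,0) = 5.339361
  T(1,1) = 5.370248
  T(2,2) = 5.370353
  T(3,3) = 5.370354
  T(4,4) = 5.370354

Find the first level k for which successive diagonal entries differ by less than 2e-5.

k = 3

|T(1,1) − T(0,0)| = 0.030887 ≥ 2e-5
|T(2,2) − T(1,1)| = 0.000105 ≥ 2e-5
|T(3,3) − T(2,2)| = 0.000001 < 2e-5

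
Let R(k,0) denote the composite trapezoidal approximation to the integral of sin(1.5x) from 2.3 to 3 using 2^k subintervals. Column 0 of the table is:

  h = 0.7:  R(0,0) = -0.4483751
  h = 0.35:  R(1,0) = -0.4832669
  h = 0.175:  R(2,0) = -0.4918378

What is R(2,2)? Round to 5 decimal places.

Richardson extrapolation on the trapezoidal column (denominator 4−1=3):
R(1,1) = (4·(-0.4832669) − (-0.4483751)) / 3 = -0.4948975
R(2,1) = (4·(-0.4918378) − (-0.4832669)) / 3 = -0.4946948
R(2,2) = -0.4946948 + (-0.4946948 − (-0.4948975))/15 = -0.4946813

-0.49468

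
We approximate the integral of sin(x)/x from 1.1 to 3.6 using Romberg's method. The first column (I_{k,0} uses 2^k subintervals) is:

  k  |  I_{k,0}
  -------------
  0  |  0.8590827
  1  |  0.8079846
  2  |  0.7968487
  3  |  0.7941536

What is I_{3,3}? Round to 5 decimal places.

Richardson extrapolation on the trapezoidal column (denominator 4−1=3):
I_{1,1} = 0.8079846 + (0.8079846 − 0.8590827)/3 = 0.7909519
I_{2,1} = (4·0.7968487 − 0.8079846) / 3 = 0.7931367
I_{3,1} = (4·0.7941536 − 0.7968487) / 3 = 0.7932552
I_{2,2} = 0.7931367 + (0.7931367 − 0.7909519)/15 = 0.7932824
I_{3,2} = (16·0.7932552 − 0.7931367) / 15 = 0.7932631
I_{3,3} = (64·0.7932631 − 0.7932824) / 63 = 0.7932628

0.79326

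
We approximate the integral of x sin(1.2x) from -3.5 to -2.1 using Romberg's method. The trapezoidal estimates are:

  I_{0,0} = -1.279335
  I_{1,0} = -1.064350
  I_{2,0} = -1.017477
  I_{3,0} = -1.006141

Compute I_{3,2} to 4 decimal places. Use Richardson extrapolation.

-1.0024

I_{2,1} = (4·(-1.017477) − (-1.064350)) / 3 = -1.001853
I_{3,1} = (4·(-1.006141) − (-1.017477)) / 3 = -1.002362
I_{3,2} = (16·(-1.002362) − (-1.001853)) / 15 = -1.002396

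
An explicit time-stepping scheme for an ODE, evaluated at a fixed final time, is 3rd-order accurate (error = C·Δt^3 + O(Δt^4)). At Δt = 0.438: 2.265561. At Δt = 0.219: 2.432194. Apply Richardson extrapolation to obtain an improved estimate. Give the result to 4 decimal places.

2.4560

Extrapolated value = (8·A(Δt/2) − A(Δt)) / (8 − 1)
= (8·2.432194 − 2.265561) / 7
= 17.191991 / 7 = 2.455999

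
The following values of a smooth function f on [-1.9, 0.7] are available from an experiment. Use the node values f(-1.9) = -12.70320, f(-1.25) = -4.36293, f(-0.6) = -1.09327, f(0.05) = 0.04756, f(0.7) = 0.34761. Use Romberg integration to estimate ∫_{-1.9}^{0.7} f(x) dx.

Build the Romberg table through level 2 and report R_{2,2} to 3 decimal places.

-6.867

R_{0,0} (trapezoid, 1 panel, h=2.6000): -16.06227
R_{1,0} (trapezoid, 2 panels, h=1.3000): -9.45238
R_{2,0} (trapezoid, 4 panels, h=0.6500): -7.53118
R_{1,1} = -9.45238 + (-9.45238 − (-16.06227))/3 = -7.24908
R_{2,1} = -7.53118 + (-7.53118 − (-9.45238))/3 = -6.89078
R_{2,2} = -6.89078 + (-6.89078 − (-7.24908))/15 = -6.86689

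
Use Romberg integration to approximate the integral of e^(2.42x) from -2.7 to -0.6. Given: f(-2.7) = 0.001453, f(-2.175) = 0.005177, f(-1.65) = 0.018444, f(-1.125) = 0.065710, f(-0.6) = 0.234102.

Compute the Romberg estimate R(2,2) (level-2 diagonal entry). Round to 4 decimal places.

R(0,0) (trapezoid, 1 panel, h=2.1000): 0.247333
R(1,0) (trapezoid, 2 panels, h=1.0500): 0.143033
R(2,0) (trapezoid, 4 panels, h=0.5250): 0.108732
R(1,1) = 0.143033 + (0.143033 − 0.247333)/3 = 0.108266
R(2,1) = 0.108732 + (0.108732 − 0.143033)/3 = 0.097298
R(2,2) = 0.097298 + (0.097298 − 0.108266)/15 = 0.096567

0.0966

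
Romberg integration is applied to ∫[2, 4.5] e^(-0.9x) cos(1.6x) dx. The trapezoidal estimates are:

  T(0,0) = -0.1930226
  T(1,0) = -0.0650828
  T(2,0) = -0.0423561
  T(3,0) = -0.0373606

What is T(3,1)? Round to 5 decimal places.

-0.03570

Richardson extrapolation on the trapezoidal column (denominator 4−1=3):
T(3,1) = -0.0373606 + (-0.0373606 − (-0.0423561))/3 = -0.0356954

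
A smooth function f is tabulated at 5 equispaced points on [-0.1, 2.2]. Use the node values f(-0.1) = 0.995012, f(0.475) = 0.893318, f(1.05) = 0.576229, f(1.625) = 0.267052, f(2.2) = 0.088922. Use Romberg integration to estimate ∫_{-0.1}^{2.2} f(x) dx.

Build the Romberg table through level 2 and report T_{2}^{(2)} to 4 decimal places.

1.3195

T_{0}^{(0)} (trapezoid, 1 panel, h=2.3000): 1.246524
T_{1}^{(0)} (trapezoid, 2 panels, h=1.1500): 1.285925
T_{2}^{(0)} (trapezoid, 4 panels, h=0.5750): 1.310175
T_{1}^{(1)} = 1.285925 + (1.285925 − 1.246524)/3 = 1.299059
T_{2}^{(1)} = 1.310175 + (1.310175 − 1.285925)/3 = 1.318258
T_{2}^{(2)} = 1.318258 + (1.318258 − 1.299059)/15 = 1.319538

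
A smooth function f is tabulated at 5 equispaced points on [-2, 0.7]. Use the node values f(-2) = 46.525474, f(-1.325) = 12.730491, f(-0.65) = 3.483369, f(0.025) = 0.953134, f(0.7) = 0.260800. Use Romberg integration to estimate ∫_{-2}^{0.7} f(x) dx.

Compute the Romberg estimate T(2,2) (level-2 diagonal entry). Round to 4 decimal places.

T(0,0) (trapezoid, 1 panel, h=2.7000): 63.161470
T(1,0) (trapezoid, 2 panels, h=1.3500): 36.283283
T(2,0) (trapezoid, 4 panels, h=0.6750): 27.378088
T(1,1) = 36.283283 + (36.283283 − 63.161470)/3 = 27.323887
T(2,1) = 27.378088 + (27.378088 − 36.283283)/3 = 24.409690
T(2,2) = 24.409690 + (24.409690 − 27.323887)/15 = 24.215410

24.2154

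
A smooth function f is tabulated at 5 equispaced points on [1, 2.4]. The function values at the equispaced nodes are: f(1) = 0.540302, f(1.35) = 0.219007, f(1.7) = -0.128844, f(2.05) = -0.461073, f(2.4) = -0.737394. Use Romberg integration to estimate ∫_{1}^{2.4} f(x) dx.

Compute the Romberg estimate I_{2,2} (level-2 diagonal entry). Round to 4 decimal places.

-0.1660

I_{0,0} (trapezoid, 1 panel, h=1.4000): -0.137964
I_{1,0} (trapezoid, 2 panels, h=0.7000): -0.159173
I_{2,0} (trapezoid, 4 panels, h=0.3500): -0.164310
I_{1,1} = -0.159173 + (-0.159173 − (-0.137964))/3 = -0.166243
I_{2,1} = -0.164310 + (-0.164310 − (-0.159173))/3 = -0.166022
I_{2,2} = -0.166022 + (-0.166022 − (-0.166243))/15 = -0.166007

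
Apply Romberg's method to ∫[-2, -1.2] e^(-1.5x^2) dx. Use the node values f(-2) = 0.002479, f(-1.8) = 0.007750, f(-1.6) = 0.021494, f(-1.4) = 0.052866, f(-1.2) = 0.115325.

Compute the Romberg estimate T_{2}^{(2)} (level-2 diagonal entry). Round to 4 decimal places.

T_{0}^{(0)} (trapezoid, 1 panel, h=0.8000): 0.047122
T_{1}^{(0)} (trapezoid, 2 panels, h=0.4000): 0.032158
T_{2}^{(0)} (trapezoid, 4 panels, h=0.2000): 0.028202
T_{1}^{(1)} = 0.032158 + (0.032158 − 0.047122)/3 = 0.027170
T_{2}^{(1)} = 0.028202 + (0.028202 − 0.032158)/3 = 0.026883
T_{2}^{(2)} = 0.026883 + (0.026883 − 0.027170)/15 = 0.026864

0.0269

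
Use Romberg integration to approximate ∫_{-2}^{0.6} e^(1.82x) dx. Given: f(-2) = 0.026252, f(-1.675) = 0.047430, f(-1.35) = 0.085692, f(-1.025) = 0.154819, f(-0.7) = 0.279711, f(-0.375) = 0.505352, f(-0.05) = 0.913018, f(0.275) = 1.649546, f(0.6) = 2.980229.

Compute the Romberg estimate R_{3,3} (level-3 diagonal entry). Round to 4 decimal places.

1.6231

R_{0,0} (trapezoid, 1 panel, h=2.6000): 3.908425
R_{1,0} (trapezoid, 2 panels, h=1.3000): 2.317837
R_{2,0} (trapezoid, 4 panels, h=0.6500): 1.808080
R_{3,0} (trapezoid, 8 panels, h=0.3250): 1.670113
R_{1,1} = 2.317837 + (2.317837 − 3.908425)/3 = 1.787641
R_{2,1} = 1.808080 + (1.808080 − 2.317837)/3 = 1.638161
R_{3,1} = 1.670113 + (1.670113 − 1.808080)/3 = 1.624124
R_{2,2} = 1.638161 + (1.638161 − 1.787641)/15 = 1.628196
R_{3,2} = 1.624124 + (1.624124 − 1.638161)/15 = 1.623188
R_{3,3} = 1.623188 + (1.623188 − 1.628196)/63 = 1.623109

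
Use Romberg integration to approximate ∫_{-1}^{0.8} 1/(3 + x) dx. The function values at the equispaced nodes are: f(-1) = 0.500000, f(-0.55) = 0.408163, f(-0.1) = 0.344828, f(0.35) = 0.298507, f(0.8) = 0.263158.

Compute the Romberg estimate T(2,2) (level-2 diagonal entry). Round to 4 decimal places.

T(0,0) (trapezoid, 1 panel, h=1.8000): 0.686842
T(1,0) (trapezoid, 2 panels, h=0.9000): 0.653766
T(2,0) (trapezoid, 4 panels, h=0.4500): 0.644885
T(1,1) = 0.653766 + (0.653766 − 0.686842)/3 = 0.642741
T(2,1) = 0.644885 + (0.644885 − 0.653766)/3 = 0.641925
T(2,2) = 0.641925 + (0.641925 − 0.642741)/15 = 0.641871

0.6419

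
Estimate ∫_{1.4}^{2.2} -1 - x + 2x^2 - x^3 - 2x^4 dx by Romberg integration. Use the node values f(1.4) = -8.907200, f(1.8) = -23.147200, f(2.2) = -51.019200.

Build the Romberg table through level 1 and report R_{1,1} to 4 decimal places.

R_{0,0} (trapezoid, 1 panel, h=0.8000): -23.970560
R_{1,0} (trapezoid, 2 panels, h=0.4000): -21.244160
R_{1,1} = -21.244160 + (-21.244160 − (-23.970560))/3 = -20.335360

-20.3354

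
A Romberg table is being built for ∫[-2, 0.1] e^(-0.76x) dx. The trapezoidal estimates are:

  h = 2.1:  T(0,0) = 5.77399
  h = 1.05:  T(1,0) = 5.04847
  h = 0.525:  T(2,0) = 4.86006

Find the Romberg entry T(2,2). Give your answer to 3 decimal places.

4.797

Richardson extrapolation on the trapezoidal column (denominator 4−1=3):
T(1,1) = (4·5.04847 − 5.77399) / 3 = 4.80663
T(2,1) = (4·4.86006 − 5.04847) / 3 = 4.79726
T(2,2) = 4.79726 + (4.79726 − 4.80663)/15 = 4.79664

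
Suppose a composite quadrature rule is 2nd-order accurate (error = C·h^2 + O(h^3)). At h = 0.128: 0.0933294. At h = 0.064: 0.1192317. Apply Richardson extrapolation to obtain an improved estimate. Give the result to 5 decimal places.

Extrapolated value = (4·A(h/2) − A(h)) / (4 − 1)
= (4·0.1192317 − 0.0933294) / 3
= 0.3835974 / 3 = 0.1278658

0.12787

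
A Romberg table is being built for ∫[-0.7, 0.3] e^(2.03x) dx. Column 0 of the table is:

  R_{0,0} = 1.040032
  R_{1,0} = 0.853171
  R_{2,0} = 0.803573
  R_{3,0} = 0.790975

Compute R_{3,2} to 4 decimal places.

0.7868

Richardson extrapolation on the trapezoidal column (denominator 4−1=3):
R_{2,1} = 0.803573 + (0.803573 − 0.853171)/3 = 0.787040
R_{3,1} = 0.790975 + (0.790975 − 0.803573)/3 = 0.786776
R_{3,2} = (16·0.786776 − 0.787040) / 15 = 0.786758
(Column j=1 coincides with Simpson's rule on the same nodes.)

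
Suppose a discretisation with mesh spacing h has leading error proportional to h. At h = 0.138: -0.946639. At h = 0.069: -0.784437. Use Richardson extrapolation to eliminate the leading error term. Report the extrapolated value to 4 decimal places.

-0.6222

The leading error scales as h; refining by a factor of 2 reduces it by 2^1 = 2.
Extrapolated value = (2·A(h/2) − A(h)) / (2 − 1)
= (2·(-0.784437) − (-0.946639)) / 1
= -0.622235 / 1 = -0.622235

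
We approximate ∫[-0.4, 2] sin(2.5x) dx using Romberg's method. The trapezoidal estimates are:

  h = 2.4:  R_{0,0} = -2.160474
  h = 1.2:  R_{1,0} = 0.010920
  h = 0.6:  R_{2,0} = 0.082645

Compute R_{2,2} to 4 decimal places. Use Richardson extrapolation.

0.0647

R_{1,1} = 0.010920 + (0.010920 − (-2.160474))/3 = 0.734718
R_{2,1} = (4·0.082645 − 0.010920) / 3 = 0.106553
R_{2,2} = (16·0.106553 − 0.734718) / 15 = 0.064675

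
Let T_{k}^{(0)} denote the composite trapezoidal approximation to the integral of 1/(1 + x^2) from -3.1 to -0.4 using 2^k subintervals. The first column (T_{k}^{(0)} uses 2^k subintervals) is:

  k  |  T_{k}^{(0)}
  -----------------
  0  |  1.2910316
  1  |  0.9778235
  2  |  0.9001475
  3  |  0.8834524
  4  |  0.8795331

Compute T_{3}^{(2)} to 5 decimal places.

0.87813

T_{2}^{(1)} = 0.9001475 + (0.9001475 − 0.9778235)/3 = 0.8742555
T_{3}^{(1)} = 0.8834524 + (0.8834524 − 0.9001475)/3 = 0.8778874
T_{3}^{(2)} = (16·0.8778874 − 0.8742555) / 15 = 0.8781295
(Column j=1 coincides with Simpson's rule on the same nodes.)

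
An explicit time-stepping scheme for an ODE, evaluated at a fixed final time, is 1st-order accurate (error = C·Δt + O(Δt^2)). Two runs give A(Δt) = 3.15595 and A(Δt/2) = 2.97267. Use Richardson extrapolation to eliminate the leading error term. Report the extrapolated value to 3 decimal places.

2.789

Extrapolated value = (2·A(Δt/2) − A(Δt)) / (2 − 1)
= (2·2.97267 − 3.15595) / 1
= 2.78939 / 1 = 2.78939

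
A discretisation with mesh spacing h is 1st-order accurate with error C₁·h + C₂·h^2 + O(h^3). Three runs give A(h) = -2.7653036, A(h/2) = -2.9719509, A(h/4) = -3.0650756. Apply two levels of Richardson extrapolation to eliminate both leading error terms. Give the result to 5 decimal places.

First eliminate the h term (factor 2^1 = 2):
  B₁ = (2·(-2.9719509) − (-2.7653036))/1 = -3.1785982
  B₂ = (2·(-3.0650756) − (-2.9719509))/1 = -3.1582003
Then eliminate the h^2 term (factor 2^2 = 4):
  (4·(-3.1582003) − (-3.1785982))/3 = -3.1514010

-3.15140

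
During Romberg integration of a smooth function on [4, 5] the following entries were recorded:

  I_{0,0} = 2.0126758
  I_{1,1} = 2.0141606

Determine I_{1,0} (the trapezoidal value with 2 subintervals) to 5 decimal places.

From I_{1,1} = (4·I_{1,0} − I_{0,0})/3, solve for I_{1,0}:
4·I_{1,0} = 3·2.0141606 + 2.0126758 = 8.0551576
I_{1,0} = 2.0137894

2.01379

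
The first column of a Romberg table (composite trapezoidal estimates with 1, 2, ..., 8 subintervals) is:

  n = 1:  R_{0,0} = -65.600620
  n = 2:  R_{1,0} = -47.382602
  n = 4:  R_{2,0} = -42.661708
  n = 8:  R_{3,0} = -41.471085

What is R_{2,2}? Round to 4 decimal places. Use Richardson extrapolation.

-41.0733

Richardson extrapolation on the trapezoidal column (denominator 4−1=3):
R_{1,1} = -47.382602 + (-47.382602 − (-65.600620))/3 = -41.309929
R_{2,1} = -42.661708 + (-42.661708 − (-47.382602))/3 = -41.088077
R_{2,2} = -41.088077 + (-41.088077 − (-41.309929))/15 = -41.073287
(Column j=1 coincides with Simpson's rule on the same nodes.)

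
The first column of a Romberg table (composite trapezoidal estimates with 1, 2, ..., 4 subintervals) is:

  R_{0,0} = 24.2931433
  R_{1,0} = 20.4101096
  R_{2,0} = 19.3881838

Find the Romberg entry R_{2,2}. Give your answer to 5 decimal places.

19.04299

Richardson extrapolation on the trapezoidal column (denominator 4−1=3):
R_{1,1} = (4·20.4101096 − 24.2931433) / 3 = 19.1157650
R_{2,1} = (4·19.3881838 − 20.4101096) / 3 = 19.0475419
R_{2,2} = (16·19.0475419 − 19.1157650) / 15 = 19.0429937
(Column j=1 coincides with Simpson's rule on the same nodes.)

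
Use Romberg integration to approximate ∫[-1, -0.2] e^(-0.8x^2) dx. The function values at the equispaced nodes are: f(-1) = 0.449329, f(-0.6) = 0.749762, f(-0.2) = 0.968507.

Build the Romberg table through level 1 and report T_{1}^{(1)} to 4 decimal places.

0.5889

T_{0}^{(0)} (trapezoid, 1 panel, h=0.8000): 0.567134
T_{1}^{(0)} (trapezoid, 2 panels, h=0.4000): 0.583472
T_{1}^{(1)} = 0.583472 + (0.583472 − 0.567134)/3 = 0.588918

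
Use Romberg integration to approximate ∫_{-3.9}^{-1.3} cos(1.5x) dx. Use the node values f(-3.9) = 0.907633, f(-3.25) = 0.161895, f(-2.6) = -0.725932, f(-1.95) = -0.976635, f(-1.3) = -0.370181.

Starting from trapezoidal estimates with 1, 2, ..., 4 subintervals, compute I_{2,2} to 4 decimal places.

I_{0,0} (trapezoid, 1 panel, h=2.6000): 0.698688
I_{1,0} (trapezoid, 2 panels, h=1.3000): -0.594368
I_{2,0} (trapezoid, 4 panels, h=0.6500): -0.826765
I_{1,1} = -0.594368 + (-0.594368 − 0.698688)/3 = -1.025387
I_{2,1} = -0.826765 + (-0.826765 − (-0.594368))/3 = -0.904231
I_{2,2} = -0.904231 + (-0.904231 − (-1.025387))/15 = -0.896154

-0.8962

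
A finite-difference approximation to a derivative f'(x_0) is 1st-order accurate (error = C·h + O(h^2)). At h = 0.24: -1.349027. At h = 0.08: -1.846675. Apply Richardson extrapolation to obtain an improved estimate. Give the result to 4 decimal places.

-2.0955

The leading error scales as h; refining by a factor of 3 reduces it by 3^1 = 3.
Extrapolated value = (3·A(h/3) − A(h)) / (3 − 1)
= (3·(-1.846675) − (-1.349027)) / 2
= -4.190998 / 2 = -2.095499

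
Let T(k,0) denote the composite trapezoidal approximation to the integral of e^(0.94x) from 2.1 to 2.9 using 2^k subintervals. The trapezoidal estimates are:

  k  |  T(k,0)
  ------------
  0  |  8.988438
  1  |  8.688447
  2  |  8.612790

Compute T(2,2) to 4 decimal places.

Richardson extrapolation on the trapezoidal column (denominator 4−1=3):
T(1,1) = 8.688447 + (8.688447 − 8.988438)/3 = 8.588450
T(2,1) = (4·8.612790 − 8.688447) / 3 = 8.587571
T(2,2) = 8.587571 + (8.587571 − 8.588450)/15 = 8.587512

8.5875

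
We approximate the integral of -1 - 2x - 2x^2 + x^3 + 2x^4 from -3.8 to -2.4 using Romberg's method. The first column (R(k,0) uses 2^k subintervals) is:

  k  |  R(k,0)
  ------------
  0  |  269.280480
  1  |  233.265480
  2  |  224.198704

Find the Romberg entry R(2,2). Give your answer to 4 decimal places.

221.1708

R(1,1) = 233.265480 + (233.265480 − 269.280480)/3 = 221.260480
R(2,1) = 224.198704 + (224.198704 − 233.265480)/3 = 221.176445
R(2,2) = 221.176445 + (221.176445 − 221.260480)/15 = 221.170843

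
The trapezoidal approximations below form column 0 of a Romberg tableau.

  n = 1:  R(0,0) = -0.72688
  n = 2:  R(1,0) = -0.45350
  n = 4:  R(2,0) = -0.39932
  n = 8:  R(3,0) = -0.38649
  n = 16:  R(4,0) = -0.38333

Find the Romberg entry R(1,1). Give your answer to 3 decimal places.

R(1,1) = -0.45350 + (-0.45350 − (-0.72688))/3 = -0.36237

-0.362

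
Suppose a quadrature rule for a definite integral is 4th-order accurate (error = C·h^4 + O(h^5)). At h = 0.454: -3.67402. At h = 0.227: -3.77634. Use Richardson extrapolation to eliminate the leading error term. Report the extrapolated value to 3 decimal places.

-3.783

The leading error scales as h^4; refining by a factor of 2 reduces it by 2^4 = 16.
Extrapolated value = (16·A(h/2) − A(h)) / (16 − 1)
= (16·(-3.77634) − (-3.67402)) / 15
= -56.74742 / 15 = -3.78316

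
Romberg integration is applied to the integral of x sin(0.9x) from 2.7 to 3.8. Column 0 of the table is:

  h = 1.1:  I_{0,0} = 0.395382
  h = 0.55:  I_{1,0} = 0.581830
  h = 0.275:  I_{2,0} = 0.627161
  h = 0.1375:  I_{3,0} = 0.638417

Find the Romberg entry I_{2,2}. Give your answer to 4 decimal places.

0.6422

I_{1,1} = 0.581830 + (0.581830 − 0.395382)/3 = 0.643979
I_{2,1} = (4·0.627161 − 0.581830) / 3 = 0.642271
I_{2,2} = 0.642271 + (0.642271 − 0.643979)/15 = 0.642157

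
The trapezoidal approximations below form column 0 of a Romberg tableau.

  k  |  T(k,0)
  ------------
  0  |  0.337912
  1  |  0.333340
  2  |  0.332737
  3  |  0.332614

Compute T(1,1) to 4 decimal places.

T(1,1) = 0.333340 + (0.333340 − 0.337912)/3 = 0.331816

0.3318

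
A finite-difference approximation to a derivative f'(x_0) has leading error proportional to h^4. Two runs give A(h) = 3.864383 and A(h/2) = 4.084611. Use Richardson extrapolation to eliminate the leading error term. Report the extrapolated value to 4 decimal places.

Extrapolated value = (16·A(h/2) − A(h)) / (16 − 1)
= (16·4.084611 − 3.864383) / 15
= 61.489393 / 15 = 4.099293

4.0993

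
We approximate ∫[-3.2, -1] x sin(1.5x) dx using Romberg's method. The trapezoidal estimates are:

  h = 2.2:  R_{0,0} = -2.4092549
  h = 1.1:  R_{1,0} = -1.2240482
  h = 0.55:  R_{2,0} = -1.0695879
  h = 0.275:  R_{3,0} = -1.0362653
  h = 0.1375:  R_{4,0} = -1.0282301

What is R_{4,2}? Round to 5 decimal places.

-1.02558

Richardson extrapolation on the trapezoidal column (denominator 4−1=3):
R_{3,1} = -1.0362653 + (-1.0362653 − (-1.0695879))/3 = -1.0251578
R_{4,1} = -1.0282301 + (-1.0282301 − (-1.0362653))/3 = -1.0255517
R_{4,2} = (16·(-1.0255517) − (-1.0251578)) / 15 = -1.0255780
(Column j=1 coincides with Simpson's rule on the same nodes.)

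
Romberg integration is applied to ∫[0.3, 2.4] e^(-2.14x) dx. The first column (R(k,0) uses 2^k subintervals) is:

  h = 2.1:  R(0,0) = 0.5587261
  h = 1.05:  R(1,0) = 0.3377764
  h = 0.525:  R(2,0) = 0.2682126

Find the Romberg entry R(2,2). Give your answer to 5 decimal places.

Richardson extrapolation on the trapezoidal column (denominator 4−1=3):
R(1,1) = 0.3377764 + (0.3377764 − 0.5587261)/3 = 0.2641265
R(2,1) = 0.2682126 + (0.2682126 − 0.3377764)/3 = 0.2450247
R(2,2) = 0.2450247 + (0.2450247 − 0.2641265)/15 = 0.2437512
(Column j=1 coincides with Simpson's rule on the same nodes.)

0.24375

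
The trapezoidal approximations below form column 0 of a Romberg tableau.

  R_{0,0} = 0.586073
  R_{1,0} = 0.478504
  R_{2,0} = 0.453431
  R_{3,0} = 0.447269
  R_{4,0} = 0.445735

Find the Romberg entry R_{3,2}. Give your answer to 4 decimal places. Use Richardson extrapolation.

0.4452

Richardson extrapolation on the trapezoidal column (denominator 4−1=3):
R_{2,1} = (4·0.453431 − 0.478504) / 3 = 0.445073
R_{3,1} = 0.447269 + (0.447269 − 0.453431)/3 = 0.445215
R_{3,2} = 0.445215 + (0.445215 − 0.445073)/15 = 0.445224
(Column j=1 coincides with Simpson's rule on the same nodes.)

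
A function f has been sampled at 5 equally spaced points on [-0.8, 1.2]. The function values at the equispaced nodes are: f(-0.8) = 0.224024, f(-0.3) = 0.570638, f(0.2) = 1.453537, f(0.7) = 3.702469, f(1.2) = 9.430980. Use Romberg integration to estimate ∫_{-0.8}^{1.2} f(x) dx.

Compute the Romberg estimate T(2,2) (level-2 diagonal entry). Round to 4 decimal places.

T(0,0) (trapezoid, 1 panel, h=2.0000): 9.655004
T(1,0) (trapezoid, 2 panels, h=1.0000): 6.281039
T(2,0) (trapezoid, 4 panels, h=0.5000): 5.277073
T(1,1) = 6.281039 + (6.281039 − 9.655004)/3 = 5.156384
T(2,1) = 5.277073 + (5.277073 − 6.281039)/3 = 4.942418
T(2,2) = 4.942418 + (4.942418 − 5.156384)/15 = 4.928154

4.9282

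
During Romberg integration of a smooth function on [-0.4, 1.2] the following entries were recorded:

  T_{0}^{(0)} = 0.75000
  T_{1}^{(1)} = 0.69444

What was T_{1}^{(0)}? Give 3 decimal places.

0.708

From T_{1}^{(1)} = (4·T_{1}^{(0)} − T_{0}^{(0)})/3, solve for T_{1}^{(0)}:
4·T_{1}^{(0)} = 3·0.69444 + 0.75000 = 2.83332
T_{1}^{(0)} = 0.70833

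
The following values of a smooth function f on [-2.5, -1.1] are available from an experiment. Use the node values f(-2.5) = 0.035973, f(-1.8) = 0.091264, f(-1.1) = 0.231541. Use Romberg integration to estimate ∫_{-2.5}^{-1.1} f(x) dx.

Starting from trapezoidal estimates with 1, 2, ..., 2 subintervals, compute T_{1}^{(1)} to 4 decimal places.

0.1476

T_{0}^{(0)} (trapezoid, 1 panel, h=1.4000): 0.187260
T_{1}^{(0)} (trapezoid, 2 panels, h=0.7000): 0.157515
T_{1}^{(1)} = 0.157515 + (0.157515 − 0.187260)/3 = 0.147600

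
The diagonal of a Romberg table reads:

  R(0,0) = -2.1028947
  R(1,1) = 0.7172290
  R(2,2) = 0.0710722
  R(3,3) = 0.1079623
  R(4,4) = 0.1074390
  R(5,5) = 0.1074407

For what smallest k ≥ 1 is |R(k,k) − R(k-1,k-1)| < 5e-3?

k = 4

|R(1,1) − R(0,0)| = 2.8201237 ≥ 5e-3
|R(2,2) − R(1,1)| = 0.6461568 ≥ 5e-3
|R(3,3) − R(2,2)| = 0.0368901 ≥ 5e-3
|R(4,4) − R(3,3)| = 0.0005233 < 5e-3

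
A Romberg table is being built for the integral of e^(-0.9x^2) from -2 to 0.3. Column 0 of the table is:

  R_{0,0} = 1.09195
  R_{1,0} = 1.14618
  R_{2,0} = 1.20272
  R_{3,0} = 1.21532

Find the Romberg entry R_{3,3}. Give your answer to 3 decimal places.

1.219

Richardson extrapolation on the trapezoidal column (denominator 4−1=3):
R_{1,1} = (4·1.14618 − 1.09195) / 3 = 1.16426
R_{2,1} = 1.20272 + (1.20272 − 1.14618)/3 = 1.22157
R_{3,1} = (4·1.21532 − 1.20272) / 3 = 1.21952
R_{2,2} = (16·1.22157 − 1.16426) / 15 = 1.22539
R_{3,2} = (16·1.21952 − 1.22157) / 15 = 1.21938
R_{3,3} = (64·1.21938 − 1.22539) / 63 = 1.21928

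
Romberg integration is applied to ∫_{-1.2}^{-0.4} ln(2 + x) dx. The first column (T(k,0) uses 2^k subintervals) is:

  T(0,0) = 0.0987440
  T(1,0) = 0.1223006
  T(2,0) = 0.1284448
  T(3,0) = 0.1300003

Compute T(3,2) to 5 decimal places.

T(2,1) = (4·0.1284448 − 0.1223006) / 3 = 0.1304929
T(3,1) = (4·0.1300003 − 0.1284448) / 3 = 0.1305188
T(3,2) = 0.1305188 + (0.1305188 − 0.1304929)/15 = 0.1305205

0.13052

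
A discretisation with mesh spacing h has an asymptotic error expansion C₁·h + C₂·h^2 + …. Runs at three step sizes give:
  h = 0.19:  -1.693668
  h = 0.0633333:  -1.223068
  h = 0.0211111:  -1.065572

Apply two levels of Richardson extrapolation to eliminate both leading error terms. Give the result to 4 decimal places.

First eliminate the h term (factor 3^1 = 3):
  B₁ = (3·(-1.223068) − (-1.693668))/2 = -0.987768
  B₂ = (3·(-1.065572) − (-1.223068))/2 = -0.986824
Then eliminate the h^2 term (factor 3^2 = 9):
  (9·(-0.986824) − (-0.987768))/8 = -0.986706

-0.9867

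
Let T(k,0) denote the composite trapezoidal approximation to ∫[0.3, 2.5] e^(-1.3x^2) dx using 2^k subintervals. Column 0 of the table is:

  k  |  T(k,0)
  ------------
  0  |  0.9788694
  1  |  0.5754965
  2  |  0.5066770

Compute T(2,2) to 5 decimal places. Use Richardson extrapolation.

T(1,1) = 0.5754965 + (0.5754965 − 0.9788694)/3 = 0.4410389
T(2,1) = 0.5066770 + (0.5066770 − 0.5754965)/3 = 0.4837372
T(2,2) = 0.4837372 + (0.4837372 − 0.4410389)/15 = 0.4865838

0.48658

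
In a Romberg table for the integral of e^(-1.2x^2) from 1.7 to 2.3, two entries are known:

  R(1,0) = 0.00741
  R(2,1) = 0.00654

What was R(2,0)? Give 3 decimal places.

0.007

From R(2,1) = (4·R(2,0) − R(1,0))/3, solve for R(2,0):
4·R(2,0) = 3·0.00654 + 0.00741 = 0.02703
R(2,0) = 0.00676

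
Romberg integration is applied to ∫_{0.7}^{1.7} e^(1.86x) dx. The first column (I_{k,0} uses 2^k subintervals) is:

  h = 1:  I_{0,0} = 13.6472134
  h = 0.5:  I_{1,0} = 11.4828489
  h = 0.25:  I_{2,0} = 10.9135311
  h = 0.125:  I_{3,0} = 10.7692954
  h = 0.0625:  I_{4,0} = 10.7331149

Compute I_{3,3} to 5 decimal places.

Richardson extrapolation on the trapezoidal column (denominator 4−1=3):
I_{1,1} = (4·11.4828489 − 13.6472134) / 3 = 10.7613941
I_{2,1} = 10.9135311 + (10.9135311 − 11.4828489)/3 = 10.7237585
I_{3,1} = (4·10.7692954 − 10.9135311) / 3 = 10.7212168
I_{2,2} = (16·10.7237585 − 10.7613941) / 15 = 10.7212495
I_{3,2} = 10.7212168 + (10.7212168 − 10.7237585)/15 = 10.7210474
I_{3,3} = (64·10.7210474 − 10.7212495) / 63 = 10.7210442
(Column j=1 coincides with Simpson's rule on the same nodes.)

10.72104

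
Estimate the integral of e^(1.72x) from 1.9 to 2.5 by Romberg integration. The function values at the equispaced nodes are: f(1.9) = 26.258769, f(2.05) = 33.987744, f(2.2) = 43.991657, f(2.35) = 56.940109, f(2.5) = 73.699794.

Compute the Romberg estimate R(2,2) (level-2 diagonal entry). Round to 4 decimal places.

R(0,0) (trapezoid, 1 panel, h=0.6000): 29.987569
R(1,0) (trapezoid, 2 panels, h=0.3000): 28.191282
R(2,0) (trapezoid, 4 panels, h=0.1500): 27.734819
R(1,1) = 28.191282 + (28.191282 − 29.987569)/3 = 27.592520
R(2,1) = 27.734819 + (27.734819 − 28.191282)/3 = 27.582665
R(2,2) = 27.582665 + (27.582665 − 27.592520)/15 = 27.582008

27.5820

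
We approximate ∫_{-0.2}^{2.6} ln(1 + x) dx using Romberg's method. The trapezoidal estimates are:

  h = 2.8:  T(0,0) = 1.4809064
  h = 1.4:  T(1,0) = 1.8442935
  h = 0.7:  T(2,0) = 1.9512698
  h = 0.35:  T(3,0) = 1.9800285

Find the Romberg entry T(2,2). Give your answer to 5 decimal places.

Richardson extrapolation on the trapezoidal column (denominator 4−1=3):
T(1,1) = 1.8442935 + (1.8442935 − 1.4809064)/3 = 1.9654225
T(2,1) = (4·1.9512698 − 1.8442935) / 3 = 1.9869286
T(2,2) = (16·1.9869286 − 1.9654225) / 15 = 1.9883623
(Column j=1 coincides with Simpson's rule on the same nodes.)

1.98836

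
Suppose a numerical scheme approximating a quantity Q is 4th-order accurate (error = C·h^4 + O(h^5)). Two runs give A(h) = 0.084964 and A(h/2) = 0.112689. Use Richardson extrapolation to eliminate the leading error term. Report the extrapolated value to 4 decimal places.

0.1145

The leading error scales as h^4; refining by a factor of 2 reduces it by 2^4 = 16.
Extrapolated value = (16·A(h/2) − A(h)) / (16 − 1)
= (16·0.112689 − 0.084964) / 15
= 1.718060 / 15 = 0.114537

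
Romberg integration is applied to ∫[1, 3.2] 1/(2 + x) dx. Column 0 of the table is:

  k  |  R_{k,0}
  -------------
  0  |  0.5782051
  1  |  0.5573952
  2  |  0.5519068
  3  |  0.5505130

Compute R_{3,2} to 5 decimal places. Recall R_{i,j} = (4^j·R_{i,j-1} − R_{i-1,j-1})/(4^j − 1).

R_{2,1} = (4·0.5519068 − 0.5573952) / 3 = 0.5500773
R_{3,1} = (4·0.5505130 − 0.5519068) / 3 = 0.5500484
R_{3,2} = (16·0.5500484 − 0.5500773) / 15 = 0.5500465

0.55005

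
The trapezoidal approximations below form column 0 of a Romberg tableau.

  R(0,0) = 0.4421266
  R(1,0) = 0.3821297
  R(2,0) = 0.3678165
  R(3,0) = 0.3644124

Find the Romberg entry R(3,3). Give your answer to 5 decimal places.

Richardson extrapolation on the trapezoidal column (denominator 4−1=3):
R(1,1) = 0.3821297 + (0.3821297 − 0.4421266)/3 = 0.3621307
R(2,1) = (4·0.3678165 − 0.3821297) / 3 = 0.3630454
R(3,1) = (4·0.3644124 − 0.3678165) / 3 = 0.3632777
R(2,2) = 0.3630454 + (0.3630454 − 0.3621307)/15 = 0.3631064
R(3,2) = (16·0.3632777 − 0.3630454) / 15 = 0.3632932
R(3,3) = 0.3632932 + (0.3632932 − 0.3631064)/63 = 0.3632962
(Column j=1 coincides with Simpson's rule on the same nodes.)

0.36330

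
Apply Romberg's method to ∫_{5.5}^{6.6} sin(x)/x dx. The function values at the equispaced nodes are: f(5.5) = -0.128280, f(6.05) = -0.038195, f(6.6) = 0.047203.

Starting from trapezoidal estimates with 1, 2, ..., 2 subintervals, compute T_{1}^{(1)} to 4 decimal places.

T_{0}^{(0)} (trapezoid, 1 panel, h=1.1000): -0.044592
T_{1}^{(0)} (trapezoid, 2 panels, h=0.5500): -0.043303
T_{1}^{(1)} = -0.043303 + (-0.043303 − (-0.044592))/3 = -0.042873

-0.0429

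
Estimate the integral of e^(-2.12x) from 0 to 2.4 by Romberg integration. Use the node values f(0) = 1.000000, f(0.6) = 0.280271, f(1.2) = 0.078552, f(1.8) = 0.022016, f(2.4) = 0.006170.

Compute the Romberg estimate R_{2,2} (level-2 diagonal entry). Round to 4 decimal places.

0.4709

R_{0,0} (trapezoid, 1 panel, h=2.4000): 1.207404
R_{1,0} (trapezoid, 2 panels, h=1.2000): 0.697964
R_{2,0} (trapezoid, 4 panels, h=0.6000): 0.530354
R_{1,1} = 0.697964 + (0.697964 − 1.207404)/3 = 0.528151
R_{2,1} = 0.530354 + (0.530354 − 0.697964)/3 = 0.474484
R_{2,2} = 0.474484 + (0.474484 − 0.528151)/15 = 0.470906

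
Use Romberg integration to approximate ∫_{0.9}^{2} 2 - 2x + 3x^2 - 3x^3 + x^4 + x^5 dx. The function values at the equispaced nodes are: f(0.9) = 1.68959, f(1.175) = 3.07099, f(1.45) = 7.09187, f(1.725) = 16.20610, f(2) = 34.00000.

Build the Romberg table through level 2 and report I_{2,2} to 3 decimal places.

I_{0,0} (trapezoid, 1 panel, h=1.1000): 19.62927
I_{1,0} (trapezoid, 2 panels, h=0.5500): 13.71517
I_{2,0} (trapezoid, 4 panels, h=0.2750): 12.15878
I_{1,1} = 13.71517 + (13.71517 − 19.62927)/3 = 11.74380
I_{2,1} = 12.15878 + (12.15878 − 13.71517)/3 = 11.63998
I_{2,2} = 11.63998 + (11.63998 − 11.74380)/15 = 11.63306

11.633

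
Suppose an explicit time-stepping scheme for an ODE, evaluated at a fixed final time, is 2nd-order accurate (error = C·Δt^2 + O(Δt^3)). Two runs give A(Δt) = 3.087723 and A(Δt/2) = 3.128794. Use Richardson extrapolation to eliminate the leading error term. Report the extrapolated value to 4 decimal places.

3.1425

Extrapolated value = (4·A(Δt/2) − A(Δt)) / (4 − 1)
= (4·3.128794 − 3.087723) / 3
= 9.427453 / 3 = 3.142484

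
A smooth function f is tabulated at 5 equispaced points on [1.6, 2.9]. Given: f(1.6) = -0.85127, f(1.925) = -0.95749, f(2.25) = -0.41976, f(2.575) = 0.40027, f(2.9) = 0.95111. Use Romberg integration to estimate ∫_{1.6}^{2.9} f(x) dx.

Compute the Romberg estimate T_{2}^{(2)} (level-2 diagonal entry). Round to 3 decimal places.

T_{0}^{(0)} (trapezoid, 1 panel, h=1.3000): 0.06490
T_{1}^{(0)} (trapezoid, 2 panels, h=0.6500): -0.24040
T_{2}^{(0)} (trapezoid, 4 panels, h=0.3250): -0.30129
T_{1}^{(1)} = -0.24040 + (-0.24040 − 0.06490)/3 = -0.34217
T_{2}^{(1)} = -0.30129 + (-0.30129 − (-0.24040))/3 = -0.32159
T_{2}^{(2)} = -0.32159 + (-0.32159 − (-0.34217))/15 = -0.32022

-0.320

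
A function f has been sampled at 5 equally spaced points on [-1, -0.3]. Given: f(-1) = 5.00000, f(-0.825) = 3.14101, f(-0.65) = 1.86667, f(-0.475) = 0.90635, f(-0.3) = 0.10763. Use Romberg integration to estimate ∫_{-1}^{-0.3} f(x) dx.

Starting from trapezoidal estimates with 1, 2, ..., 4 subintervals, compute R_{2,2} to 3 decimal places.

1.460

R_{0,0} (trapezoid, 1 panel, h=0.7000): 1.78767
R_{1,0} (trapezoid, 2 panels, h=0.3500): 1.54717
R_{2,0} (trapezoid, 4 panels, h=0.1750): 1.48187
R_{1,1} = 1.54717 + (1.54717 − 1.78767)/3 = 1.46700
R_{2,1} = 1.48187 + (1.48187 − 1.54717)/3 = 1.46010
R_{2,2} = 1.46010 + (1.46010 − 1.46700)/15 = 1.45964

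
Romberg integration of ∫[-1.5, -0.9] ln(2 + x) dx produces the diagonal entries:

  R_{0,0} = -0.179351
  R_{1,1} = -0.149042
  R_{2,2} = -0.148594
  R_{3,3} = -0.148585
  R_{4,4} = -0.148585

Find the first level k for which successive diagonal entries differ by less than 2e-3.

|R_{1,1} − R_{0,0}| = 0.030309 ≥ 2e-3
|R_{2,2} − R_{1,1}| = 0.000448 < 2e-3

k = 2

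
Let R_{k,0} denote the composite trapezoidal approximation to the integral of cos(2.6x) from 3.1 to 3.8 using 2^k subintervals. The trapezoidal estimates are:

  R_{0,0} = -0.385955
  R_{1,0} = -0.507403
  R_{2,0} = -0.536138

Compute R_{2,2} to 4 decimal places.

R_{1,1} = (4·(-0.507403) − (-0.385955)) / 3 = -0.547886
R_{2,1} = (4·(-0.536138) − (-0.507403)) / 3 = -0.545716
R_{2,2} = -0.545716 + (-0.545716 − (-0.547886))/15 = -0.545571

-0.5456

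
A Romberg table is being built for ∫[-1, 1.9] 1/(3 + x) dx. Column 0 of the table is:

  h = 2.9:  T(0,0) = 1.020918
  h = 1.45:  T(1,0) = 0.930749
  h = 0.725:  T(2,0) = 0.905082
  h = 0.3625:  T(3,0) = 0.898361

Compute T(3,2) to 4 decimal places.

0.8961

T(2,1) = 0.905082 + (0.905082 − 0.930749)/3 = 0.896526
T(3,1) = 0.898361 + (0.898361 − 0.905082)/3 = 0.896121
T(3,2) = 0.896121 + (0.896121 − 0.896526)/15 = 0.896094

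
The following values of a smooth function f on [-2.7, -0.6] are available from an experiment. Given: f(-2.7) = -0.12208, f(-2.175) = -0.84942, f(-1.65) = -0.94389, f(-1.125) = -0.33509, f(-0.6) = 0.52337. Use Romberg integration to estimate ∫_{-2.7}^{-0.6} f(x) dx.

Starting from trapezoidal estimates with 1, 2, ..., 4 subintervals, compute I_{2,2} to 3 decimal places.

I_{0,0} (trapezoid, 1 panel, h=2.1000): 0.42135
I_{1,0} (trapezoid, 2 panels, h=1.0500): -0.78041
I_{2,0} (trapezoid, 4 panels, h=0.5250): -1.01207
I_{1,1} = -0.78041 + (-0.78041 − 0.42135)/3 = -1.18100
I_{2,1} = -1.01207 + (-1.01207 − (-0.78041))/3 = -1.08929
I_{2,2} = -1.08929 + (-1.08929 − (-1.18100))/15 = -1.08318

-1.083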